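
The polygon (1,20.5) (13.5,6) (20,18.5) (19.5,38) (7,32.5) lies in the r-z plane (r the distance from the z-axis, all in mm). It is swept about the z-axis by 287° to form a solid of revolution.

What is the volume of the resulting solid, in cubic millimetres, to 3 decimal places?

Profile (r,z), 5 vertices: (1,20.5) (13.5,6) (20,18.5) (19.5,38) (7,32.5)
edge 0: (1,20.5)→(13.5,6)  cross = 1·6 − 13.5·20.5 = -270.7500; (r_i+r_j)·cross = 14.5·-270.7500 = -3925.8750
edge 1: (13.5,6)→(20,18.5)  cross = 13.5·18.5 − 20·6 = 129.7500; (r_i+r_j)·cross = 33.5·129.7500 = 4346.6250
edge 2: (20,18.5)→(19.5,38)  cross = 20·38 − 19.5·18.5 = 399.2500; (r_i+r_j)·cross = 39.5·399.2500 = 15770.3750
edge 3: (19.5,38)→(7,32.5)  cross = 19.5·32.5 − 7·38 = 367.7500; (r_i+r_j)·cross = 26.5·367.7500 = 9745.3750
edge 4: (7,32.5)→(1,20.5)  cross = 7·20.5 − 1·32.5 = 111.0000; (r_i+r_j)·cross = 8·111.0000 = 888.0000
Σcross = 737.0000 → A = |Σcross|/2 = 368.5000 mm²
Σ(r_i+r_j)·cross = 26824.5000 → first moment M = |Σ|/6 = 4470.7500
R_c = M/A = 4470.7500/368.5000 = 12.1323 mm
θ = 287° = 5.009095 rad
V = θ·R_c·A = 5.009095·12.1323·368.5000 = 22394.411 mm³

Volume = 22394.411 mm³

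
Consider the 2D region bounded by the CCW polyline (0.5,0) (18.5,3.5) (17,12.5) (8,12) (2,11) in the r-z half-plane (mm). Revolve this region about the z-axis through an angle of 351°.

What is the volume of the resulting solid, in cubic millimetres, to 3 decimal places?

Volume = 9553.279 mm³

Profile (r,z), 5 vertices: (0.5,0) (18.5,3.5) (17,12.5) (8,12) (2,11)
edge 0: (0.5,0)→(18.5,3.5)  cross = 0.5·3.5 − 18.5·0 = 1.7500; (r_i+r_j)·cross = 19·1.7500 = 33.2500
edge 1: (18.5,3.5)→(17,12.5)  cross = 18.5·12.5 − 17·3.5 = 171.7500; (r_i+r_j)·cross = 35.5·171.7500 = 6097.1250
edge 2: (17,12.5)→(8,12)  cross = 17·12 − 8·12.5 = 104.0000; (r_i+r_j)·cross = 25·104.0000 = 2600.0000
edge 3: (8,12)→(2,11)  cross = 8·11 − 2·12 = 64.0000; (r_i+r_j)·cross = 10·64.0000 = 640.0000
edge 4: (2,11)→(0.5,0)  cross = 2·0 − 0.5·11 = -5.5000; (r_i+r_j)·cross = 2.5·-5.5000 = -13.7500
Σcross = 336.0000 → A = |Σcross|/2 = 168.0000 mm²
Σ(r_i+r_j)·cross = 9356.6250 → first moment M = |Σ|/6 = 1559.4375
R_c = M/A = 1559.4375/168.0000 = 9.2824 mm
θ = 351° = 6.126106 rad
V = θ·R_c·A = 6.126106·9.2824·168.0000 = 9553.279 mm³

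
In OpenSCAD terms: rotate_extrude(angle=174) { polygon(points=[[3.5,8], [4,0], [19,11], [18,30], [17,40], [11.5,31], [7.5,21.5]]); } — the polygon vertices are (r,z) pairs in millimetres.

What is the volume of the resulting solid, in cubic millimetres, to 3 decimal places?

Profile (r,z), 7 vertices: (3.5,8) (4,0) (19,11) (18,30) (17,40) (11.5,31) (7.5,21.5)
edge 0: (3.5,8)→(4,0)  cross = 3.5·0 − 4·8 = -32.0000; (r_i+r_j)·cross = 7.5·-32.0000 = -240.0000
edge 1: (4,0)→(19,11)  cross = 4·11 − 19·0 = 44.0000; (r_i+r_j)·cross = 23·44.0000 = 1012.0000
edge 2: (19,11)→(18,30)  cross = 19·30 − 18·11 = 372.0000; (r_i+r_j)·cross = 37·372.0000 = 13764.0000
edge 3: (18,30)→(17,40)  cross = 18·40 − 17·30 = 210.0000; (r_i+r_j)·cross = 35·210.0000 = 7350.0000
edge 4: (17,40)→(11.5,31)  cross = 17·31 − 11.5·40 = 67.0000; (r_i+r_j)·cross = 28.5·67.0000 = 1909.5000
edge 5: (11.5,31)→(7.5,21.5)  cross = 11.5·21.5 − 7.5·31 = 14.7500; (r_i+r_j)·cross = 19·14.7500 = 280.2500
edge 6: (7.5,21.5)→(3.5,8)  cross = 7.5·8 − 3.5·21.5 = -15.2500; (r_i+r_j)·cross = 11·-15.2500 = -167.7500
Σcross = 660.5000 → A = |Σcross|/2 = 330.2500 mm²
Σ(r_i+r_j)·cross = 23908.0000 → first moment M = |Σ|/6 = 3984.6667
R_c = M/A = 3984.6667/330.2500 = 12.0656 mm
θ = 174° = 3.036873 rad
V = θ·R_c·A = 3.036873·12.0656·330.2500 = 12100.926 mm³

Volume = 12100.926 mm³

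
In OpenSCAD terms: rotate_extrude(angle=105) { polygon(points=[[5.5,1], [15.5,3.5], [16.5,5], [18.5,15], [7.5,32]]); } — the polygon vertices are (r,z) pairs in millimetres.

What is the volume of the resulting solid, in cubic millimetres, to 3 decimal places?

Profile (r,z), 5 vertices: (5.5,1) (15.5,3.5) (16.5,5) (18.5,15) (7.5,32)
edge 0: (5.5,1)→(15.5,3.5)  cross = 5.5·3.5 − 15.5·1 = 3.7500; (r_i+r_j)·cross = 21·3.7500 = 78.7500
edge 1: (15.5,3.5)→(16.5,5)  cross = 15.5·5 − 16.5·3.5 = 19.7500; (r_i+r_j)·cross = 32·19.7500 = 632.0000
edge 2: (16.5,5)→(18.5,15)  cross = 16.5·15 − 18.5·5 = 155.0000; (r_i+r_j)·cross = 35·155.0000 = 5425.0000
edge 3: (18.5,15)→(7.5,32)  cross = 18.5·32 − 7.5·15 = 479.5000; (r_i+r_j)·cross = 26·479.5000 = 12467.0000
edge 4: (7.5,32)→(5.5,1)  cross = 7.5·1 − 5.5·32 = -168.5000; (r_i+r_j)·cross = 13·-168.5000 = -2190.5000
Σcross = 489.5000 → A = |Σcross|/2 = 244.7500 mm²
Σ(r_i+r_j)·cross = 16412.2500 → first moment M = |Σ|/6 = 2735.3750
R_c = M/A = 2735.3750/244.7500 = 11.1762 mm
θ = 105° = 1.832596 rad
V = θ·R_c·A = 1.832596·11.1762·244.7500 = 5012.837 mm³

Volume = 5012.837 mm³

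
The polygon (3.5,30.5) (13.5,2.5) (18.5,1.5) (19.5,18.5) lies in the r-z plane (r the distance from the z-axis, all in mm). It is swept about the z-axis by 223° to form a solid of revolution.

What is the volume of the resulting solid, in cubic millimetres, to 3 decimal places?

Volume = 10639.012 mm³

Profile (r,z), 4 vertices: (3.5,30.5) (13.5,2.5) (18.5,1.5) (19.5,18.5)
edge 0: (3.5,30.5)→(13.5,2.5)  cross = 3.5·2.5 − 13.5·30.5 = -403.0000; (r_i+r_j)·cross = 17·-403.0000 = -6851.0000
edge 1: (13.5,2.5)→(18.5,1.5)  cross = 13.5·1.5 − 18.5·2.5 = -26.0000; (r_i+r_j)·cross = 32·-26.0000 = -832.0000
edge 2: (18.5,1.5)→(19.5,18.5)  cross = 18.5·18.5 − 19.5·1.5 = 313.0000; (r_i+r_j)·cross = 38·313.0000 = 11894.0000
edge 3: (19.5,18.5)→(3.5,30.5)  cross = 19.5·30.5 − 3.5·18.5 = 530.0000; (r_i+r_j)·cross = 23·530.0000 = 12190.0000
Σcross = 414.0000 → A = |Σcross|/2 = 207.0000 mm²
Σ(r_i+r_j)·cross = 16401.0000 → first moment M = |Σ|/6 = 2733.5000
R_c = M/A = 2733.5000/207.0000 = 13.2053 mm
θ = 223° = 3.892084 rad
V = θ·R_c·A = 3.892084·13.2053·207.0000 = 10639.012 mm³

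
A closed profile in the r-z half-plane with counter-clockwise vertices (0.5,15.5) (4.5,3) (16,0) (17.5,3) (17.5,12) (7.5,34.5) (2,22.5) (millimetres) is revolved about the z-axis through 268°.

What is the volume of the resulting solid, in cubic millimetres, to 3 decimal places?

Volume = 15307.841 mm³

Profile (r,z), 7 vertices: (0.5,15.5) (4.5,3) (16,0) (17.5,3) (17.5,12) (7.5,34.5) (2,22.5)
edge 0: (0.5,15.5)→(4.5,3)  cross = 0.5·3 − 4.5·15.5 = -68.2500; (r_i+r_j)·cross = 5·-68.2500 = -341.2500
edge 1: (4.5,3)→(16,0)  cross = 4.5·0 − 16·3 = -48.0000; (r_i+r_j)·cross = 20.5·-48.0000 = -984.0000
edge 2: (16,0)→(17.5,3)  cross = 16·3 − 17.5·0 = 48.0000; (r_i+r_j)·cross = 33.5·48.0000 = 1608.0000
edge 3: (17.5,3)→(17.5,12)  cross = 17.5·12 − 17.5·3 = 157.5000; (r_i+r_j)·cross = 35·157.5000 = 5512.5000
edge 4: (17.5,12)→(7.5,34.5)  cross = 17.5·34.5 − 7.5·12 = 513.7500; (r_i+r_j)·cross = 25·513.7500 = 12843.7500
edge 5: (7.5,34.5)→(2,22.5)  cross = 7.5·22.5 − 2·34.5 = 99.7500; (r_i+r_j)·cross = 9.5·99.7500 = 947.6250
edge 6: (2,22.5)→(0.5,15.5)  cross = 2·15.5 − 0.5·22.5 = 19.7500; (r_i+r_j)·cross = 2.5·19.7500 = 49.3750
Σcross = 722.5000 → A = |Σcross|/2 = 361.2500 mm²
Σ(r_i+r_j)·cross = 19636.0000 → first moment M = |Σ|/6 = 3272.6667
R_c = M/A = 3272.6667/361.2500 = 9.0593 mm
θ = 268° = 4.677482 rad
V = θ·R_c·A = 4.677482·9.0593·361.2500 = 15307.841 mm³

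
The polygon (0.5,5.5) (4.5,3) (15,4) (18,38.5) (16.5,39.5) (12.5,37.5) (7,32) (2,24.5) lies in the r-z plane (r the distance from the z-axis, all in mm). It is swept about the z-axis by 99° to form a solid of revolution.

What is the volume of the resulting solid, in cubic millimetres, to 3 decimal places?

Volume = 7465.216 mm³

Profile (r,z), 8 vertices: (0.5,5.5) (4.5,3) (15,4) (18,38.5) (16.5,39.5) (12.5,37.5) (7,32) (2,24.5)
edge 0: (0.5,5.5)→(4.5,3)  cross = 0.5·3 − 4.5·5.5 = -23.2500; (r_i+r_j)·cross = 5·-23.2500 = -116.2500
edge 1: (4.5,3)→(15,4)  cross = 4.5·4 − 15·3 = -27.0000; (r_i+r_j)·cross = 19.5·-27.0000 = -526.5000
edge 2: (15,4)→(18,38.5)  cross = 15·38.5 − 18·4 = 505.5000; (r_i+r_j)·cross = 33·505.5000 = 16681.5000
edge 3: (18,38.5)→(16.5,39.5)  cross = 18·39.5 − 16.5·38.5 = 75.7500; (r_i+r_j)·cross = 34.5·75.7500 = 2613.3750
edge 4: (16.5,39.5)→(12.5,37.5)  cross = 16.5·37.5 − 12.5·39.5 = 125.0000; (r_i+r_j)·cross = 29·125.0000 = 3625.0000
edge 5: (12.5,37.5)→(7,32)  cross = 12.5·32 − 7·37.5 = 137.5000; (r_i+r_j)·cross = 19.5·137.5000 = 2681.2500
edge 6: (7,32)→(2,24.5)  cross = 7·24.5 − 2·32 = 107.5000; (r_i+r_j)·cross = 9·107.5000 = 967.5000
edge 7: (2,24.5)→(0.5,5.5)  cross = 2·5.5 − 0.5·24.5 = -1.2500; (r_i+r_j)·cross = 2.5·-1.2500 = -3.1250
Σcross = 899.7500 → A = |Σcross|/2 = 449.8750 mm²
Σ(r_i+r_j)·cross = 25922.7500 → first moment M = |Σ|/6 = 4320.4583
R_c = M/A = 4320.4583/449.8750 = 9.6037 mm
θ = 99° = 1.727876 rad
V = θ·R_c·A = 1.727876·9.6037·449.8750 = 7465.216 mm³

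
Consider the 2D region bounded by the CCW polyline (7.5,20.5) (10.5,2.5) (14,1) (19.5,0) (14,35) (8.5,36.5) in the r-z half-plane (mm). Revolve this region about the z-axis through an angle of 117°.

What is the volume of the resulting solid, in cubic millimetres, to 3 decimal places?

Volume = 7244.120 mm³

Profile (r,z), 6 vertices: (7.5,20.5) (10.5,2.5) (14,1) (19.5,0) (14,35) (8.5,36.5)
edge 0: (7.5,20.5)→(10.5,2.5)  cross = 7.5·2.5 − 10.5·20.5 = -196.5000; (r_i+r_j)·cross = 18·-196.5000 = -3537.0000
edge 1: (10.5,2.5)→(14,1)  cross = 10.5·1 − 14·2.5 = -24.5000; (r_i+r_j)·cross = 24.5·-24.5000 = -600.2500
edge 2: (14,1)→(19.5,0)  cross = 14·0 − 19.5·1 = -19.5000; (r_i+r_j)·cross = 33.5·-19.5000 = -653.2500
edge 3: (19.5,0)→(14,35)  cross = 19.5·35 − 14·0 = 682.5000; (r_i+r_j)·cross = 33.5·682.5000 = 22863.7500
edge 4: (14,35)→(8.5,36.5)  cross = 14·36.5 − 8.5·35 = 213.5000; (r_i+r_j)·cross = 22.5·213.5000 = 4803.7500
edge 5: (8.5,36.5)→(7.5,20.5)  cross = 8.5·20.5 − 7.5·36.5 = -99.5000; (r_i+r_j)·cross = 16·-99.5000 = -1592.0000
Σcross = 556.0000 → A = |Σcross|/2 = 278.0000 mm²
Σ(r_i+r_j)·cross = 21285.0000 → first moment M = |Σ|/6 = 3547.5000
R_c = M/A = 3547.5000/278.0000 = 12.7608 mm
θ = 117° = 2.042035 rad
V = θ·R_c·A = 2.042035·12.7608·278.0000 = 7244.120 mm³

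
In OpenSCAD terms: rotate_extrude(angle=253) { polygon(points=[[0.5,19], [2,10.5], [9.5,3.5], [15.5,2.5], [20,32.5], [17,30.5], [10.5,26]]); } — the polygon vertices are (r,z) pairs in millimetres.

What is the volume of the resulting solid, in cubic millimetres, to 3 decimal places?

Volume = 15987.900 mm³

Profile (r,z), 7 vertices: (0.5,19) (2,10.5) (9.5,3.5) (15.5,2.5) (20,32.5) (17,30.5) (10.5,26)
edge 0: (0.5,19)→(2,10.5)  cross = 0.5·10.5 − 2·19 = -32.7500; (r_i+r_j)·cross = 2.5·-32.7500 = -81.8750
edge 1: (2,10.5)→(9.5,3.5)  cross = 2·3.5 − 9.5·10.5 = -92.7500; (r_i+r_j)·cross = 11.5·-92.7500 = -1066.6250
edge 2: (9.5,3.5)→(15.5,2.5)  cross = 9.5·2.5 − 15.5·3.5 = -30.5000; (r_i+r_j)·cross = 25·-30.5000 = -762.5000
edge 3: (15.5,2.5)→(20,32.5)  cross = 15.5·32.5 − 20·2.5 = 453.7500; (r_i+r_j)·cross = 35.5·453.7500 = 16108.1250
edge 4: (20,32.5)→(17,30.5)  cross = 20·30.5 − 17·32.5 = 57.5000; (r_i+r_j)·cross = 37·57.5000 = 2127.5000
edge 5: (17,30.5)→(10.5,26)  cross = 17·26 − 10.5·30.5 = 121.7500; (r_i+r_j)·cross = 27.5·121.7500 = 3348.1250
edge 6: (10.5,26)→(0.5,19)  cross = 10.5·19 − 0.5·26 = 186.5000; (r_i+r_j)·cross = 11·186.5000 = 2051.5000
Σcross = 663.5000 → A = |Σcross|/2 = 331.7500 mm²
Σ(r_i+r_j)·cross = 21724.2500 → first moment M = |Σ|/6 = 3620.7083
R_c = M/A = 3620.7083/331.7500 = 10.9140 mm
θ = 253° = 4.415683 rad
V = θ·R_c·A = 4.415683·10.9140·331.7500 = 15987.900 mm³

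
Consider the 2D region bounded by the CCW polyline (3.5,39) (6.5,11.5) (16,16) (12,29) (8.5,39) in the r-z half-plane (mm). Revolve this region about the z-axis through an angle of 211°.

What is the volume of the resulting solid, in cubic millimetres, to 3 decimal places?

Profile (r,z), 5 vertices: (3.5,39) (6.5,11.5) (16,16) (12,29) (8.5,39)
edge 0: (3.5,39)→(6.5,11.5)  cross = 3.5·11.5 − 6.5·39 = -213.2500; (r_i+r_j)·cross = 10·-213.2500 = -2132.5000
edge 1: (6.5,11.5)→(16,16)  cross = 6.5·16 − 16·11.5 = -80.0000; (r_i+r_j)·cross = 22.5·-80.0000 = -1800.0000
edge 2: (16,16)→(12,29)  cross = 16·29 − 12·16 = 272.0000; (r_i+r_j)·cross = 28·272.0000 = 7616.0000
edge 3: (12,29)→(8.5,39)  cross = 12·39 − 8.5·29 = 221.5000; (r_i+r_j)·cross = 20.5·221.5000 = 4540.7500
edge 4: (8.5,39)→(3.5,39)  cross = 8.5·39 − 3.5·39 = 195.0000; (r_i+r_j)·cross = 12·195.0000 = 2340.0000
Σcross = 395.2500 → A = |Σcross|/2 = 197.6250 mm²
Σ(r_i+r_j)·cross = 10564.2500 → first moment M = |Σ|/6 = 1760.7083
R_c = M/A = 1760.7083/197.6250 = 8.9093 mm
θ = 211° = 3.682645 rad
V = θ·R_c·A = 3.682645·8.9093·197.6250 = 6484.063 mm³

Volume = 6484.063 mm³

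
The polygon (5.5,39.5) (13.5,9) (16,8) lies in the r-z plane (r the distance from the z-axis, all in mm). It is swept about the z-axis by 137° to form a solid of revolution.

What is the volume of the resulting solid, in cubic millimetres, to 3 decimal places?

Volume = 951.957 mm³

Profile (r,z), 3 vertices: (5.5,39.5) (13.5,9) (16,8)
edge 0: (5.5,39.5)→(13.5,9)  cross = 5.5·9 − 13.5·39.5 = -483.7500; (r_i+r_j)·cross = 19·-483.7500 = -9191.2500
edge 1: (13.5,9)→(16,8)  cross = 13.5·8 − 16·9 = -36.0000; (r_i+r_j)·cross = 29.5·-36.0000 = -1062.0000
edge 2: (16,8)→(5.5,39.5)  cross = 16·39.5 − 5.5·8 = 588.0000; (r_i+r_j)·cross = 21.5·588.0000 = 12642.0000
Σcross = 68.2500 → A = |Σcross|/2 = 34.1250 mm²
Σ(r_i+r_j)·cross = 2388.7500 → first moment M = |Σ|/6 = 398.1250
R_c = M/A = 398.1250/34.1250 = 11.6667 mm
θ = 137° = 2.391101 rad
V = θ·R_c·A = 2.391101·11.6667·34.1250 = 951.957 mm³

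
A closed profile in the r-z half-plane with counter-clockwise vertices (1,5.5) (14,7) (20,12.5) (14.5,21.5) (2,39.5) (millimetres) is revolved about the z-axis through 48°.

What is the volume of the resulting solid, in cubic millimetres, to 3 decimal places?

Profile (r,z), 5 vertices: (1,5.5) (14,7) (20,12.5) (14.5,21.5) (2,39.5)
edge 0: (1,5.5)→(14,7)  cross = 1·7 − 14·5.5 = -70.0000; (r_i+r_j)·cross = 15·-70.0000 = -1050.0000
edge 1: (14,7)→(20,12.5)  cross = 14·12.5 − 20·7 = 35.0000; (r_i+r_j)·cross = 34·35.0000 = 1190.0000
edge 2: (20,12.5)→(14.5,21.5)  cross = 20·21.5 − 14.5·12.5 = 248.7500; (r_i+r_j)·cross = 34.5·248.7500 = 8581.8750
edge 3: (14.5,21.5)→(2,39.5)  cross = 14.5·39.5 − 2·21.5 = 529.7500; (r_i+r_j)·cross = 16.5·529.7500 = 8740.8750
edge 4: (2,39.5)→(1,5.5)  cross = 2·5.5 − 1·39.5 = -28.5000; (r_i+r_j)·cross = 3·-28.5000 = -85.5000
Σcross = 715.0000 → A = |Σcross|/2 = 357.5000 mm²
Σ(r_i+r_j)·cross = 17377.2500 → first moment M = |Σ|/6 = 2896.2083
R_c = M/A = 2896.2083/357.5000 = 8.1013 mm
θ = 48° = 0.837758 rad
V = θ·R_c·A = 0.837758·8.1013·357.5000 = 2426.322 mm³

Volume = 2426.322 mm³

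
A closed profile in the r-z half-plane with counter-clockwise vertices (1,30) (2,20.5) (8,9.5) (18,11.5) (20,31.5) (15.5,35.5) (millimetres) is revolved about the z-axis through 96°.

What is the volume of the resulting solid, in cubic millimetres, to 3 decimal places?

Profile (r,z), 6 vertices: (1,30) (2,20.5) (8,9.5) (18,11.5) (20,31.5) (15.5,35.5)
edge 0: (1,30)→(2,20.5)  cross = 1·20.5 − 2·30 = -39.5000; (r_i+r_j)·cross = 3·-39.5000 = -118.5000
edge 1: (2,20.5)→(8,9.5)  cross = 2·9.5 − 8·20.5 = -145.0000; (r_i+r_j)·cross = 10·-145.0000 = -1450.0000
edge 2: (8,9.5)→(18,11.5)  cross = 8·11.5 − 18·9.5 = -79.0000; (r_i+r_j)·cross = 26·-79.0000 = -2054.0000
edge 3: (18,11.5)→(20,31.5)  cross = 18·31.5 − 20·11.5 = 337.0000; (r_i+r_j)·cross = 38·337.0000 = 12806.0000
edge 4: (20,31.5)→(15.5,35.5)  cross = 20·35.5 − 15.5·31.5 = 221.7500; (r_i+r_j)·cross = 35.5·221.7500 = 7872.1250
edge 5: (15.5,35.5)→(1,30)  cross = 15.5·30 − 1·35.5 = 429.5000; (r_i+r_j)·cross = 16.5·429.5000 = 7086.7500
Σcross = 724.7500 → A = |Σcross|/2 = 362.3750 mm²
Σ(r_i+r_j)·cross = 24142.3750 → first moment M = |Σ|/6 = 4023.7292
R_c = M/A = 4023.7292/362.3750 = 11.1038 mm
θ = 96° = 1.675516 rad
V = θ·R_c·A = 1.675516·11.1038·362.3750 = 6741.823 mm³

Volume = 6741.823 mm³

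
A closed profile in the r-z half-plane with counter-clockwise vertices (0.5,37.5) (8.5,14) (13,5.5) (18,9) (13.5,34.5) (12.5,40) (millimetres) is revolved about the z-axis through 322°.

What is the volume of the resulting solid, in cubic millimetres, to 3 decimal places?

Volume = 18021.222 mm³

Profile (r,z), 6 vertices: (0.5,37.5) (8.5,14) (13,5.5) (18,9) (13.5,34.5) (12.5,40)
edge 0: (0.5,37.5)→(8.5,14)  cross = 0.5·14 − 8.5·37.5 = -311.7500; (r_i+r_j)·cross = 9·-311.7500 = -2805.7500
edge 1: (8.5,14)→(13,5.5)  cross = 8.5·5.5 − 13·14 = -135.2500; (r_i+r_j)·cross = 21.5·-135.2500 = -2907.8750
edge 2: (13,5.5)→(18,9)  cross = 13·9 − 18·5.5 = 18.0000; (r_i+r_j)·cross = 31·18.0000 = 558.0000
edge 3: (18,9)→(13.5,34.5)  cross = 18·34.5 − 13.5·9 = 499.5000; (r_i+r_j)·cross = 31.5·499.5000 = 15734.2500
edge 4: (13.5,34.5)→(12.5,40)  cross = 13.5·40 − 12.5·34.5 = 108.7500; (r_i+r_j)·cross = 26·108.7500 = 2827.5000
edge 5: (12.5,40)→(0.5,37.5)  cross = 12.5·37.5 − 0.5·40 = 448.7500; (r_i+r_j)·cross = 13·448.7500 = 5833.7500
Σcross = 628.0000 → A = |Σcross|/2 = 314.0000 mm²
Σ(r_i+r_j)·cross = 19239.8750 → first moment M = |Σ|/6 = 3206.6458
R_c = M/A = 3206.6458/314.0000 = 10.2122 mm
θ = 322° = 5.619960 rad
V = θ·R_c·A = 5.619960·10.2122·314.0000 = 18021.222 mm³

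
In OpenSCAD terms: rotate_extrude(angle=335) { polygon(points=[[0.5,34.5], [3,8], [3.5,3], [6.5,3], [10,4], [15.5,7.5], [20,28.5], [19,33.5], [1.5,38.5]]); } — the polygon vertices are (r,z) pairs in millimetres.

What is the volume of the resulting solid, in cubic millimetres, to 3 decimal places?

Volume = 28360.160 mm³

Profile (r,z), 9 vertices: (0.5,34.5) (3,8) (3.5,3) (6.5,3) (10,4) (15.5,7.5) (20,28.5) (19,33.5) (1.5,38.5)
edge 0: (0.5,34.5)→(3,8)  cross = 0.5·8 − 3·34.5 = -99.5000; (r_i+r_j)·cross = 3.5·-99.5000 = -348.2500
edge 1: (3,8)→(3.5,3)  cross = 3·3 − 3.5·8 = -19.0000; (r_i+r_j)·cross = 6.5·-19.0000 = -123.5000
edge 2: (3.5,3)→(6.5,3)  cross = 3.5·3 − 6.5·3 = -9.0000; (r_i+r_j)·cross = 10·-9.0000 = -90.0000
edge 3: (6.5,3)→(10,4)  cross = 6.5·4 − 10·3 = -4.0000; (r_i+r_j)·cross = 16.5·-4.0000 = -66.0000
edge 4: (10,4)→(15.5,7.5)  cross = 10·7.5 − 15.5·4 = 13.0000; (r_i+r_j)·cross = 25.5·13.0000 = 331.5000
edge 5: (15.5,7.5)→(20,28.5)  cross = 15.5·28.5 − 20·7.5 = 291.7500; (r_i+r_j)·cross = 35.5·291.7500 = 10357.1250
edge 6: (20,28.5)→(19,33.5)  cross = 20·33.5 − 19·28.5 = 128.5000; (r_i+r_j)·cross = 39·128.5000 = 5011.5000
edge 7: (19,33.5)→(1.5,38.5)  cross = 19·38.5 − 1.5·33.5 = 681.2500; (r_i+r_j)·cross = 20.5·681.2500 = 13965.6250
edge 8: (1.5,38.5)→(0.5,34.5)  cross = 1.5·34.5 − 0.5·38.5 = 32.5000; (r_i+r_j)·cross = 2·32.5000 = 65.0000
Σcross = 1015.5000 → A = |Σcross|/2 = 507.7500 mm²
Σ(r_i+r_j)·cross = 29103.0000 → first moment M = |Σ|/6 = 4850.5000
R_c = M/A = 4850.5000/507.7500 = 9.5529 mm
θ = 335° = 5.846853 rad
V = θ·R_c·A = 5.846853·9.5529·507.7500 = 28360.160 mm³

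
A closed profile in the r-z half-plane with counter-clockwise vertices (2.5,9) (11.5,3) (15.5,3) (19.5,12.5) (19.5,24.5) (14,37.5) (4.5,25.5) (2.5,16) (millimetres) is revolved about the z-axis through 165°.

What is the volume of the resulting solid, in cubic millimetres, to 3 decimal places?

Profile (r,z), 8 vertices: (2.5,9) (11.5,3) (15.5,3) (19.5,12.5) (19.5,24.5) (14,37.5) (4.5,25.5) (2.5,16)
edge 0: (2.5,9)→(11.5,3)  cross = 2.5·3 − 11.5·9 = -96.0000; (r_i+r_j)·cross = 14·-96.0000 = -1344.0000
edge 1: (11.5,3)→(15.5,3)  cross = 11.5·3 − 15.5·3 = -12.0000; (r_i+r_j)·cross = 27·-12.0000 = -324.0000
edge 2: (15.5,3)→(19.5,12.5)  cross = 15.5·12.5 − 19.5·3 = 135.2500; (r_i+r_j)·cross = 35·135.2500 = 4733.7500
edge 3: (19.5,12.5)→(19.5,24.5)  cross = 19.5·24.5 − 19.5·12.5 = 234.0000; (r_i+r_j)·cross = 39·234.0000 = 9126.0000
edge 4: (19.5,24.5)→(14,37.5)  cross = 19.5·37.5 − 14·24.5 = 388.2500; (r_i+r_j)·cross = 33.5·388.2500 = 13006.3750
edge 5: (14,37.5)→(4.5,25.5)  cross = 14·25.5 − 4.5·37.5 = 188.2500; (r_i+r_j)·cross = 18.5·188.2500 = 3482.6250
edge 6: (4.5,25.5)→(2.5,16)  cross = 4.5·16 − 2.5·25.5 = 8.2500; (r_i+r_j)·cross = 7·8.2500 = 57.7500
edge 7: (2.5,16)→(2.5,9)  cross = 2.5·9 − 2.5·16 = -17.5000; (r_i+r_j)·cross = 5·-17.5000 = -87.5000
Σcross = 828.5000 → A = |Σcross|/2 = 414.2500 mm²
Σ(r_i+r_j)·cross = 28651.0000 → first moment M = |Σ|/6 = 4775.1667
R_c = M/A = 4775.1667/414.2500 = 11.5273 mm
θ = 165° = 2.879793 rad
V = θ·R_c·A = 2.879793·11.5273·414.2500 = 13751.493 mm³

Volume = 13751.493 mm³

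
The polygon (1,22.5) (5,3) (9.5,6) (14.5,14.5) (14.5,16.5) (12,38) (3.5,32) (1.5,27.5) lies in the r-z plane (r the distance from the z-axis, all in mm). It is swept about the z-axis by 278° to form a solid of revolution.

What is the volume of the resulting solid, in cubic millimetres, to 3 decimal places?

Volume = 12069.894 mm³

Profile (r,z), 8 vertices: (1,22.5) (5,3) (9.5,6) (14.5,14.5) (14.5,16.5) (12,38) (3.5,32) (1.5,27.5)
edge 0: (1,22.5)→(5,3)  cross = 1·3 − 5·22.5 = -109.5000; (r_i+r_j)·cross = 6·-109.5000 = -657.0000
edge 1: (5,3)→(9.5,6)  cross = 5·6 − 9.5·3 = 1.5000; (r_i+r_j)·cross = 14.5·1.5000 = 21.7500
edge 2: (9.5,6)→(14.5,14.5)  cross = 9.5·14.5 − 14.5·6 = 50.7500; (r_i+r_j)·cross = 24·50.7500 = 1218.0000
edge 3: (14.5,14.5)→(14.5,16.5)  cross = 14.5·16.5 − 14.5·14.5 = 29.0000; (r_i+r_j)·cross = 29·29.0000 = 841.0000
edge 4: (14.5,16.5)→(12,38)  cross = 14.5·38 − 12·16.5 = 353.0000; (r_i+r_j)·cross = 26.5·353.0000 = 9354.5000
edge 5: (12,38)→(3.5,32)  cross = 12·32 − 3.5·38 = 251.0000; (r_i+r_j)·cross = 15.5·251.0000 = 3890.5000
edge 6: (3.5,32)→(1.5,27.5)  cross = 3.5·27.5 − 1.5·32 = 48.2500; (r_i+r_j)·cross = 5·48.2500 = 241.2500
edge 7: (1.5,27.5)→(1,22.5)  cross = 1.5·22.5 − 1·27.5 = 6.2500; (r_i+r_j)·cross = 2.5·6.2500 = 15.6250
Σcross = 630.2500 → A = |Σcross|/2 = 315.1250 mm²
Σ(r_i+r_j)·cross = 14925.6250 → first moment M = |Σ|/6 = 2487.6042
R_c = M/A = 2487.6042/315.1250 = 7.8940 mm
θ = 278° = 4.852015 rad
V = θ·R_c·A = 4.852015·7.8940·315.1250 = 12069.894 mm³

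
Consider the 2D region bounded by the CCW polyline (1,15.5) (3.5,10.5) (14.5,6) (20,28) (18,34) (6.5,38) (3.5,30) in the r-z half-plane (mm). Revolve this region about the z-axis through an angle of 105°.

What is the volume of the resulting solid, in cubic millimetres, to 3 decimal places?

Volume = 7962.094 mm³

Profile (r,z), 7 vertices: (1,15.5) (3.5,10.5) (14.5,6) (20,28) (18,34) (6.5,38) (3.5,30)
edge 0: (1,15.5)→(3.5,10.5)  cross = 1·10.5 − 3.5·15.5 = -43.7500; (r_i+r_j)·cross = 4.5·-43.7500 = -196.8750
edge 1: (3.5,10.5)→(14.5,6)  cross = 3.5·6 − 14.5·10.5 = -131.2500; (r_i+r_j)·cross = 18·-131.2500 = -2362.5000
edge 2: (14.5,6)→(20,28)  cross = 14.5·28 − 20·6 = 286.0000; (r_i+r_j)·cross = 34.5·286.0000 = 9867.0000
edge 3: (20,28)→(18,34)  cross = 20·34 − 18·28 = 176.0000; (r_i+r_j)·cross = 38·176.0000 = 6688.0000
edge 4: (18,34)→(6.5,38)  cross = 18·38 − 6.5·34 = 463.0000; (r_i+r_j)·cross = 24.5·463.0000 = 11343.5000
edge 5: (6.5,38)→(3.5,30)  cross = 6.5·30 − 3.5·38 = 62.0000; (r_i+r_j)·cross = 10·62.0000 = 620.0000
edge 6: (3.5,30)→(1,15.5)  cross = 3.5·15.5 − 1·30 = 24.2500; (r_i+r_j)·cross = 4.5·24.2500 = 109.1250
Σcross = 836.2500 → A = |Σcross|/2 = 418.1250 mm²
Σ(r_i+r_j)·cross = 26068.2500 → first moment M = |Σ|/6 = 4344.7083
R_c = M/A = 4344.7083/418.1250 = 10.3909 mm
θ = 105° = 1.832596 rad
V = θ·R_c·A = 1.832596·10.3909·418.1250 = 7962.094 mm³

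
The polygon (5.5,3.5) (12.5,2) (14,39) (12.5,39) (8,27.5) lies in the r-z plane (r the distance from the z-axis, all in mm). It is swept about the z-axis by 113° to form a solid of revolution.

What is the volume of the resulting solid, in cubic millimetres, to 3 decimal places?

Volume = 3985.368 mm³

Profile (r,z), 5 vertices: (5.5,3.5) (12.5,2) (14,39) (12.5,39) (8,27.5)
edge 0: (5.5,3.5)→(12.5,2)  cross = 5.5·2 − 12.5·3.5 = -32.7500; (r_i+r_j)·cross = 18·-32.7500 = -589.5000
edge 1: (12.5,2)→(14,39)  cross = 12.5·39 − 14·2 = 459.5000; (r_i+r_j)·cross = 26.5·459.5000 = 12176.7500
edge 2: (14,39)→(12.5,39)  cross = 14·39 − 12.5·39 = 58.5000; (r_i+r_j)·cross = 26.5·58.5000 = 1550.2500
edge 3: (12.5,39)→(8,27.5)  cross = 12.5·27.5 − 8·39 = 31.7500; (r_i+r_j)·cross = 20.5·31.7500 = 650.8750
edge 4: (8,27.5)→(5.5,3.5)  cross = 8·3.5 − 5.5·27.5 = -123.2500; (r_i+r_j)·cross = 13.5·-123.2500 = -1663.8750
Σcross = 393.7500 → A = |Σcross|/2 = 196.8750 mm²
Σ(r_i+r_j)·cross = 12124.5000 → first moment M = |Σ|/6 = 2020.7500
R_c = M/A = 2020.7500/196.8750 = 10.2641 mm
θ = 113° = 1.972222 rad
V = θ·R_c·A = 1.972222·10.2641·196.8750 = 3985.368 mm³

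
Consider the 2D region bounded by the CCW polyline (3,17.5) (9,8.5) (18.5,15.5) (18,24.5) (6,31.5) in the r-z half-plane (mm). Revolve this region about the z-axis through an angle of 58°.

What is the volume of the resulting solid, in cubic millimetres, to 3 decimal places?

Profile (r,z), 5 vertices: (3,17.5) (9,8.5) (18.5,15.5) (18,24.5) (6,31.5)
edge 0: (3,17.5)→(9,8.5)  cross = 3·8.5 − 9·17.5 = -132.0000; (r_i+r_j)·cross = 12·-132.0000 = -1584.0000
edge 1: (9,8.5)→(18.5,15.5)  cross = 9·15.5 − 18.5·8.5 = -17.7500; (r_i+r_j)·cross = 27.5·-17.7500 = -488.1250
edge 2: (18.5,15.5)→(18,24.5)  cross = 18.5·24.5 − 18·15.5 = 174.2500; (r_i+r_j)·cross = 36.5·174.2500 = 6360.1250
edge 3: (18,24.5)→(6,31.5)  cross = 18·31.5 − 6·24.5 = 420.0000; (r_i+r_j)·cross = 24·420.0000 = 10080.0000
edge 4: (6,31.5)→(3,17.5)  cross = 6·17.5 − 3·31.5 = 10.5000; (r_i+r_j)·cross = 9·10.5000 = 94.5000
Σcross = 455.0000 → A = |Σcross|/2 = 227.5000 mm²
Σ(r_i+r_j)·cross = 14462.5000 → first moment M = |Σ|/6 = 2410.4167
R_c = M/A = 2410.4167/227.5000 = 10.5952 mm
θ = 58° = 1.012291 rad
V = θ·R_c·A = 1.012291·10.5952·227.5000 = 2440.043 mm³

Volume = 2440.043 mm³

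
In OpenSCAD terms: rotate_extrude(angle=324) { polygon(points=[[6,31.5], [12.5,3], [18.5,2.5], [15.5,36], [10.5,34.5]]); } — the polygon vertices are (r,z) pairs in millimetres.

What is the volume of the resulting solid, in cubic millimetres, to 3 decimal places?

Profile (r,z), 5 vertices: (6,31.5) (12.5,3) (18.5,2.5) (15.5,36) (10.5,34.5)
edge 0: (6,31.5)→(12.5,3)  cross = 6·3 − 12.5·31.5 = -375.7500; (r_i+r_j)·cross = 18.5·-375.7500 = -6951.3750
edge 1: (12.5,3)→(18.5,2.5)  cross = 12.5·2.5 − 18.5·3 = -24.2500; (r_i+r_j)·cross = 31·-24.2500 = -751.7500
edge 2: (18.5,2.5)→(15.5,36)  cross = 18.5·36 − 15.5·2.5 = 627.2500; (r_i+r_j)·cross = 34·627.2500 = 21326.5000
edge 3: (15.5,36)→(10.5,34.5)  cross = 15.5·34.5 − 10.5·36 = 156.7500; (r_i+r_j)·cross = 26·156.7500 = 4075.5000
edge 4: (10.5,34.5)→(6,31.5)  cross = 10.5·31.5 − 6·34.5 = 123.7500; (r_i+r_j)·cross = 16.5·123.7500 = 2041.8750
Σcross = 507.7500 → A = |Σcross|/2 = 253.8750 mm²
Σ(r_i+r_j)·cross = 19740.7500 → first moment M = |Σ|/6 = 3290.1250
R_c = M/A = 3290.1250/253.8750 = 12.9596 mm
θ = 324° = 5.654867 rad
V = θ·R_c·A = 5.654867·12.9596·253.8750 = 18605.219 mm³

Volume = 18605.219 mm³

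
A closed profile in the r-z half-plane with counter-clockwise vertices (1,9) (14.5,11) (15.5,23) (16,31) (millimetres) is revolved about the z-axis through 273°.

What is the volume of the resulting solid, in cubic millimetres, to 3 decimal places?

Profile (r,z), 4 vertices: (1,9) (14.5,11) (15.5,23) (16,31)
edge 0: (1,9)→(14.5,11)  cross = 1·11 − 14.5·9 = -119.5000; (r_i+r_j)·cross = 15.5·-119.5000 = -1852.2500
edge 1: (14.5,11)→(15.5,23)  cross = 14.5·23 − 15.5·11 = 163.0000; (r_i+r_j)·cross = 30·163.0000 = 4890.0000
edge 2: (15.5,23)→(16,31)  cross = 15.5·31 − 16·23 = 112.5000; (r_i+r_j)·cross = 31.5·112.5000 = 3543.7500
edge 3: (16,31)→(1,9)  cross = 16·9 − 1·31 = 113.0000; (r_i+r_j)·cross = 17·113.0000 = 1921.0000
Σcross = 269.0000 → A = |Σcross|/2 = 134.5000 mm²
Σ(r_i+r_j)·cross = 8502.5000 → first moment M = |Σ|/6 = 1417.0833
R_c = M/A = 1417.0833/134.5000 = 10.5359 mm
θ = 273° = 4.764749 rad
V = θ·R_c·A = 4.764749·10.5359·134.5000 = 6752.046 mm³

Volume = 6752.046 mm³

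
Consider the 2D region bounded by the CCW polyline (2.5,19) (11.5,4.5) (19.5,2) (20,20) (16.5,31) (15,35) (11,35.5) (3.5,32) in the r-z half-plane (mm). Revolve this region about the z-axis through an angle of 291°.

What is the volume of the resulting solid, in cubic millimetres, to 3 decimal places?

Volume = 25480.353 mm³

Profile (r,z), 8 vertices: (2.5,19) (11.5,4.5) (19.5,2) (20,20) (16.5,31) (15,35) (11,35.5) (3.5,32)
edge 0: (2.5,19)→(11.5,4.5)  cross = 2.5·4.5 − 11.5·19 = -207.2500; (r_i+r_j)·cross = 14·-207.2500 = -2901.5000
edge 1: (11.5,4.5)→(19.5,2)  cross = 11.5·2 − 19.5·4.5 = -64.7500; (r_i+r_j)·cross = 31·-64.7500 = -2007.2500
edge 2: (19.5,2)→(20,20)  cross = 19.5·20 − 20·2 = 350.0000; (r_i+r_j)·cross = 39.5·350.0000 = 13825.0000
edge 3: (20,20)→(16.5,31)  cross = 20·31 − 16.5·20 = 290.0000; (r_i+r_j)·cross = 36.5·290.0000 = 10585.0000
edge 4: (16.5,31)→(15,35)  cross = 16.5·35 − 15·31 = 112.5000; (r_i+r_j)·cross = 31.5·112.5000 = 3543.7500
edge 5: (15,35)→(11,35.5)  cross = 15·35.5 − 11·35 = 147.5000; (r_i+r_j)·cross = 26·147.5000 = 3835.0000
edge 6: (11,35.5)→(3.5,32)  cross = 11·32 − 3.5·35.5 = 227.7500; (r_i+r_j)·cross = 14.5·227.7500 = 3302.3750
edge 7: (3.5,32)→(2.5,19)  cross = 3.5·19 − 2.5·32 = -13.5000; (r_i+r_j)·cross = 6·-13.5000 = -81.0000
Σcross = 842.2500 → A = |Σcross|/2 = 421.1250 mm²
Σ(r_i+r_j)·cross = 30101.3750 → first moment M = |Σ|/6 = 5016.8958
R_c = M/A = 5016.8958/421.1250 = 11.9131 mm
θ = 291° = 5.078908 rad
V = θ·R_c·A = 5.078908·11.9131·421.1250 = 25480.353 mm³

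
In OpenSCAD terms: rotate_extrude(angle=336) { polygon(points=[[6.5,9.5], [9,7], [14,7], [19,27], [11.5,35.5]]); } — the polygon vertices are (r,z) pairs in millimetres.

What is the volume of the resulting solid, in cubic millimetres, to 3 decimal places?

Profile (r,z), 5 vertices: (6.5,9.5) (9,7) (14,7) (19,27) (11.5,35.5)
edge 0: (6.5,9.5)→(9,7)  cross = 6.5·7 − 9·9.5 = -40.0000; (r_i+r_j)·cross = 15.5·-40.0000 = -620.0000
edge 1: (9,7)→(14,7)  cross = 9·7 − 14·7 = -35.0000; (r_i+r_j)·cross = 23·-35.0000 = -805.0000
edge 2: (14,7)→(19,27)  cross = 14·27 − 19·7 = 245.0000; (r_i+r_j)·cross = 33·245.0000 = 8085.0000
edge 3: (19,27)→(11.5,35.5)  cross = 19·35.5 − 11.5·27 = 364.0000; (r_i+r_j)·cross = 30.5·364.0000 = 11102.0000
edge 4: (11.5,35.5)→(6.5,9.5)  cross = 11.5·9.5 − 6.5·35.5 = -121.5000; (r_i+r_j)·cross = 18·-121.5000 = -2187.0000
Σcross = 412.5000 → A = |Σcross|/2 = 206.2500 mm²
Σ(r_i+r_j)·cross = 15575.0000 → first moment M = |Σ|/6 = 2595.8333
R_c = M/A = 2595.8333/206.2500 = 12.5859 mm
θ = 336° = 5.864306 rad
V = θ·R_c·A = 5.864306·12.5859·206.2500 = 15222.762 mm³

Volume = 15222.762 mm³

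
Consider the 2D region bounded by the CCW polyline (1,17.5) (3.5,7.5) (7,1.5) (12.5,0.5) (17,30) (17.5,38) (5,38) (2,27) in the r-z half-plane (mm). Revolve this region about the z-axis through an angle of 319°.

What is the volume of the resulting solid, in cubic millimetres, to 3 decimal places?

Profile (r,z), 8 vertices: (1,17.5) (3.5,7.5) (7,1.5) (12.5,0.5) (17,30) (17.5,38) (5,38) (2,27)
edge 0: (1,17.5)→(3.5,7.5)  cross = 1·7.5 − 3.5·17.5 = -53.7500; (r_i+r_j)·cross = 4.5·-53.7500 = -241.8750
edge 1: (3.5,7.5)→(7,1.5)  cross = 3.5·1.5 − 7·7.5 = -47.2500; (r_i+r_j)·cross = 10.5·-47.2500 = -496.1250
edge 2: (7,1.5)→(12.5,0.5)  cross = 7·0.5 − 12.5·1.5 = -15.2500; (r_i+r_j)·cross = 19.5·-15.2500 = -297.3750
edge 3: (12.5,0.5)→(17,30)  cross = 12.5·30 − 17·0.5 = 366.5000; (r_i+r_j)·cross = 29.5·366.5000 = 10811.7500
edge 4: (17,30)→(17.5,38)  cross = 17·38 − 17.5·30 = 121.0000; (r_i+r_j)·cross = 34.5·121.0000 = 4174.5000
edge 5: (17.5,38)→(5,38)  cross = 17.5·38 − 5·38 = 475.0000; (r_i+r_j)·cross = 22.5·475.0000 = 10687.5000
edge 6: (5,38)→(2,27)  cross = 5·27 − 2·38 = 59.0000; (r_i+r_j)·cross = 7·59.0000 = 413.0000
edge 7: (2,27)→(1,17.5)  cross = 2·17.5 − 1·27 = 8.0000; (r_i+r_j)·cross = 3·8.0000 = 24.0000
Σcross = 913.2500 → A = |Σcross|/2 = 456.6250 mm²
Σ(r_i+r_j)·cross = 25075.3750 → first moment M = |Σ|/6 = 4179.2292
R_c = M/A = 4179.2292/456.6250 = 9.1524 mm
θ = 319° = 5.567600 rad
V = θ·R_c·A = 5.567600·9.1524·456.6250 = 23268.278 mm³

Volume = 23268.278 mm³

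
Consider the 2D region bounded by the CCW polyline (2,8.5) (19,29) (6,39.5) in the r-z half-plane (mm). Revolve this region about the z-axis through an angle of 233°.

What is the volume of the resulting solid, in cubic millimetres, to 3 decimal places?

Profile (r,z), 3 vertices: (2,8.5) (19,29) (6,39.5)
edge 0: (2,8.5)→(19,29)  cross = 2·29 − 19·8.5 = -103.5000; (r_i+r_j)·cross = 21·-103.5000 = -2173.5000
edge 1: (19,29)→(6,39.5)  cross = 19·39.5 − 6·29 = 576.5000; (r_i+r_j)·cross = 25·576.5000 = 14412.5000
edge 2: (6,39.5)→(2,8.5)  cross = 6·8.5 − 2·39.5 = -28.0000; (r_i+r_j)·cross = 8·-28.0000 = -224.0000
Σcross = 445.0000 → A = |Σcross|/2 = 222.5000 mm²
Σ(r_i+r_j)·cross = 12015.0000 → first moment M = |Σ|/6 = 2002.5000
R_c = M/A = 2002.5000/222.5000 = 9.0000 mm
θ = 233° = 4.066617 rad
V = θ·R_c·A = 4.066617·9.0000·222.5000 = 8143.401 mm³

Volume = 8143.401 mm³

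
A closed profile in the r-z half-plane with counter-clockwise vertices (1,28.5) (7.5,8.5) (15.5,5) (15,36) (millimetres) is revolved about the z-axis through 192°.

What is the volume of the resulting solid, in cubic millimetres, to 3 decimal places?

Volume = 9541.017 mm³

Profile (r,z), 4 vertices: (1,28.5) (7.5,8.5) (15.5,5) (15,36)
edge 0: (1,28.5)→(7.5,8.5)  cross = 1·8.5 − 7.5·28.5 = -205.2500; (r_i+r_j)·cross = 8.5·-205.2500 = -1744.6250
edge 1: (7.5,8.5)→(15.5,5)  cross = 7.5·5 − 15.5·8.5 = -94.2500; (r_i+r_j)·cross = 23·-94.2500 = -2167.7500
edge 2: (15.5,5)→(15,36)  cross = 15.5·36 − 15·5 = 483.0000; (r_i+r_j)·cross = 30.5·483.0000 = 14731.5000
edge 3: (15,36)→(1,28.5)  cross = 15·28.5 − 1·36 = 391.5000; (r_i+r_j)·cross = 16·391.5000 = 6264.0000
Σcross = 575.0000 → A = |Σcross|/2 = 287.5000 mm²
Σ(r_i+r_j)·cross = 17083.1250 → first moment M = |Σ|/6 = 2847.1875
R_c = M/A = 2847.1875/287.5000 = 9.9033 mm
θ = 192° = 3.351032 rad
V = θ·R_c·A = 3.351032·9.9033·287.5000 = 9541.017 mm³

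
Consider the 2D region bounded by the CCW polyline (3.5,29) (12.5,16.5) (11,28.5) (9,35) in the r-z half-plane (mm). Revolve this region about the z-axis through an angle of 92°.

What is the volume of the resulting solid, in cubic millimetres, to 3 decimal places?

Volume = 945.190 mm³

Profile (r,z), 4 vertices: (3.5,29) (12.5,16.5) (11,28.5) (9,35)
edge 0: (3.5,29)→(12.5,16.5)  cross = 3.5·16.5 − 12.5·29 = -304.7500; (r_i+r_j)·cross = 16·-304.7500 = -4876.0000
edge 1: (12.5,16.5)→(11,28.5)  cross = 12.5·28.5 − 11·16.5 = 174.7500; (r_i+r_j)·cross = 23.5·174.7500 = 4106.6250
edge 2: (11,28.5)→(9,35)  cross = 11·35 − 9·28.5 = 128.5000; (r_i+r_j)·cross = 20·128.5000 = 2570.0000
edge 3: (9,35)→(3.5,29)  cross = 9·29 − 3.5·35 = 138.5000; (r_i+r_j)·cross = 12.5·138.5000 = 1731.2500
Σcross = 137.0000 → A = |Σcross|/2 = 68.5000 mm²
Σ(r_i+r_j)·cross = 3531.8750 → first moment M = |Σ|/6 = 588.6458
R_c = M/A = 588.6458/68.5000 = 8.5934 mm
θ = 92° = 1.605703 rad
V = θ·R_c·A = 1.605703·8.5934·68.5000 = 945.190 mm³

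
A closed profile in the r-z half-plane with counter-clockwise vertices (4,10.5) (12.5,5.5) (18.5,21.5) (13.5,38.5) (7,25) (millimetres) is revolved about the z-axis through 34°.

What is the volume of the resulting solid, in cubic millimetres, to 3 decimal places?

Volume = 1778.344 mm³

Profile (r,z), 5 vertices: (4,10.5) (12.5,5.5) (18.5,21.5) (13.5,38.5) (7,25)
edge 0: (4,10.5)→(12.5,5.5)  cross = 4·5.5 − 12.5·10.5 = -109.2500; (r_i+r_j)·cross = 16.5·-109.2500 = -1802.6250
edge 1: (12.5,5.5)→(18.5,21.5)  cross = 12.5·21.5 − 18.5·5.5 = 167.0000; (r_i+r_j)·cross = 31·167.0000 = 5177.0000
edge 2: (18.5,21.5)→(13.5,38.5)  cross = 18.5·38.5 − 13.5·21.5 = 422.0000; (r_i+r_j)·cross = 32·422.0000 = 13504.0000
edge 3: (13.5,38.5)→(7,25)  cross = 13.5·25 − 7·38.5 = 68.0000; (r_i+r_j)·cross = 20.5·68.0000 = 1394.0000
edge 4: (7,25)→(4,10.5)  cross = 7·10.5 − 4·25 = -26.5000; (r_i+r_j)·cross = 11·-26.5000 = -291.5000
Σcross = 521.2500 → A = |Σcross|/2 = 260.6250 mm²
Σ(r_i+r_j)·cross = 17980.8750 → first moment M = |Σ|/6 = 2996.8125
R_c = M/A = 2996.8125/260.6250 = 11.4986 mm
θ = 34° = 0.593412 rad
V = θ·R_c·A = 0.593412·11.4986·260.6250 = 1778.344 mm³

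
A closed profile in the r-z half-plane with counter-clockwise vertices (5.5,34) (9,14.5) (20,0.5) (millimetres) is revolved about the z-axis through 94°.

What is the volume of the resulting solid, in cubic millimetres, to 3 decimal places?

Volume = 1561.245 mm³

Profile (r,z), 3 vertices: (5.5,34) (9,14.5) (20,0.5)
edge 0: (5.5,34)→(9,14.5)  cross = 5.5·14.5 − 9·34 = -226.2500; (r_i+r_j)·cross = 14.5·-226.2500 = -3280.6250
edge 1: (9,14.5)→(20,0.5)  cross = 9·0.5 − 20·14.5 = -285.5000; (r_i+r_j)·cross = 29·-285.5000 = -8279.5000
edge 2: (20,0.5)→(5.5,34)  cross = 20·34 − 5.5·0.5 = 677.2500; (r_i+r_j)·cross = 25.5·677.2500 = 17269.8750
Σcross = 165.5000 → A = |Σcross|/2 = 82.7500 mm²
Σ(r_i+r_j)·cross = 5709.7500 → first moment M = |Σ|/6 = 951.6250
R_c = M/A = 951.6250/82.7500 = 11.5000 mm
θ = 94° = 1.640609 rad
V = θ·R_c·A = 1.640609·11.5000·82.7500 = 1561.245 mm³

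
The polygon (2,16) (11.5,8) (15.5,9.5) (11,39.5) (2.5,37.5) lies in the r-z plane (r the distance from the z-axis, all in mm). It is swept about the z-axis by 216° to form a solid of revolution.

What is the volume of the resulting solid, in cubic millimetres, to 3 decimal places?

Profile (r,z), 5 vertices: (2,16) (11.5,8) (15.5,9.5) (11,39.5) (2.5,37.5)
edge 0: (2,16)→(11.5,8)  cross = 2·8 − 11.5·16 = -168.0000; (r_i+r_j)·cross = 13.5·-168.0000 = -2268.0000
edge 1: (11.5,8)→(15.5,9.5)  cross = 11.5·9.5 − 15.5·8 = -14.7500; (r_i+r_j)·cross = 27·-14.7500 = -398.2500
edge 2: (15.5,9.5)→(11,39.5)  cross = 15.5·39.5 − 11·9.5 = 507.7500; (r_i+r_j)·cross = 26.5·507.7500 = 13455.3750
edge 3: (11,39.5)→(2.5,37.5)  cross = 11·37.5 − 2.5·39.5 = 313.7500; (r_i+r_j)·cross = 13.5·313.7500 = 4235.6250
edge 4: (2.5,37.5)→(2,16)  cross = 2.5·16 − 2·37.5 = -35.0000; (r_i+r_j)·cross = 4.5·-35.0000 = -157.5000
Σcross = 603.7500 → A = |Σcross|/2 = 301.8750 mm²
Σ(r_i+r_j)·cross = 14867.2500 → first moment M = |Σ|/6 = 2477.8750
R_c = M/A = 2477.8750/301.8750 = 8.2083 mm
θ = 216° = 3.769911 rad
V = θ·R_c·A = 3.769911·8.2083·301.8750 = 9341.369 mm³

Volume = 9341.369 mm³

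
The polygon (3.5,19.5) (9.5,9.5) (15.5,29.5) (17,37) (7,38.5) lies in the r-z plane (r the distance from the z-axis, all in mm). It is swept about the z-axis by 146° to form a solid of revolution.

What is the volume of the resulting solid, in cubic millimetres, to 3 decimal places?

Profile (r,z), 5 vertices: (3.5,19.5) (9.5,9.5) (15.5,29.5) (17,37) (7,38.5)
edge 0: (3.5,19.5)→(9.5,9.5)  cross = 3.5·9.5 − 9.5·19.5 = -152.0000; (r_i+r_j)·cross = 13·-152.0000 = -1976.0000
edge 1: (9.5,9.5)→(15.5,29.5)  cross = 9.5·29.5 − 15.5·9.5 = 133.0000; (r_i+r_j)·cross = 25·133.0000 = 3325.0000
edge 2: (15.5,29.5)→(17,37)  cross = 15.5·37 − 17·29.5 = 72.0000; (r_i+r_j)·cross = 32.5·72.0000 = 2340.0000
edge 3: (17,37)→(7,38.5)  cross = 17·38.5 − 7·37 = 395.5000; (r_i+r_j)·cross = 24·395.5000 = 9492.0000
edge 4: (7,38.5)→(3.5,19.5)  cross = 7·19.5 − 3.5·38.5 = 1.7500; (r_i+r_j)·cross = 10.5·1.7500 = 18.3750
Σcross = 450.2500 → A = |Σcross|/2 = 225.1250 mm²
Σ(r_i+r_j)·cross = 13199.3750 → first moment M = |Σ|/6 = 2199.8958
R_c = M/A = 2199.8958/225.1250 = 9.7719 mm
θ = 146° = 2.548181 rad
V = θ·R_c·A = 2.548181·9.7719·225.1250 = 5605.732 mm³

Volume = 5605.732 mm³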